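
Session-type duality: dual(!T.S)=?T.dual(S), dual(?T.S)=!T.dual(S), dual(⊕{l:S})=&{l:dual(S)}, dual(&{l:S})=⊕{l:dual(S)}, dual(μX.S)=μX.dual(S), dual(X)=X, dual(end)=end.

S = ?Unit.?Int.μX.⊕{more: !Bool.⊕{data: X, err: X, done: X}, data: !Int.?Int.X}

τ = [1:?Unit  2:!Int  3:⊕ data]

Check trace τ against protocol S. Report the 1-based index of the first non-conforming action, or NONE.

2

[1] ?Unit  match  cont: ?Int.μX.…
[2] got !Int, protocol expects ?Int  ✗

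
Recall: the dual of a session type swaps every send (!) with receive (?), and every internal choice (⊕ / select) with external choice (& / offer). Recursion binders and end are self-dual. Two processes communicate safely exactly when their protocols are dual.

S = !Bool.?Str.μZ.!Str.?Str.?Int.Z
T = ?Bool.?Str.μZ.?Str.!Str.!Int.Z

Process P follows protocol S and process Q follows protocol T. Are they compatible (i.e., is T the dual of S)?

NO

!Bool ‖ ?Bool  match
  ?Str ‖ ?Str  ✗ same direction on both sides — not dual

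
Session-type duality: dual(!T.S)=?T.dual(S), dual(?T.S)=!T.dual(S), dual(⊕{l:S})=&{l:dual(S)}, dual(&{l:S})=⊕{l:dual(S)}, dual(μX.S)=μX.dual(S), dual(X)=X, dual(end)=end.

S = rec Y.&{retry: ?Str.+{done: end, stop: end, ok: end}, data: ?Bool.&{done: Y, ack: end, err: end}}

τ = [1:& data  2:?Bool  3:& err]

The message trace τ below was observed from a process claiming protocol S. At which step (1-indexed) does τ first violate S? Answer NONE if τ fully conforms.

NONE

@1 & data  ✓  cont: ?Bool.&{done: rec Y.…, ack: end, err: end}
@2 ?Bool  ✓  cont: &{done: rec Y.…, ack: end, err: end}
@3 & err  ✓  cont: end
all 3 steps conform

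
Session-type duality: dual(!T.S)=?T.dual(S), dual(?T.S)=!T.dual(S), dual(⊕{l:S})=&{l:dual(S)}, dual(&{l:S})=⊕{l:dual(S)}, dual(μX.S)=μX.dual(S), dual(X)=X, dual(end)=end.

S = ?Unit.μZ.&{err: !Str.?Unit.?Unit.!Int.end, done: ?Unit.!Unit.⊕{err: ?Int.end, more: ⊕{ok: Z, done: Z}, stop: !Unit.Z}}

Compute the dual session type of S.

?Unit ↦ !Unit
  μZ ↦ μZ  (μ self-dual)
    &{err,done} ↦ ⊕{err,done}  (offer→select)
      • err:
        !Str ↦ ?Str
          ?Unit ↦ !Unit
            ?Unit ↦ !Unit
              !Int ↦ ?Int
                end self-dual
      • done:
        ?Unit ↦ !Unit
          !Unit ↦ ?Unit
            ⊕{err,more,stop} ↦ &{err,more,stop}  (internal→external)
              • err:
                ?Int ↦ !Int
                  end self-dual
              • more:
                ⊕{ok,done} ↦ &{ok,done}  (internal→external)
                  • ok:
                    Z self-dual
                  • done:
                    Z self-dual
              • stop:
                !Unit ↦ ?Unit
                  Z self-dual

!Unit.μZ.⊕{err: ?Str.!Unit.!Unit.?Int.end, done: !Unit.?Unit.&{err: !Int.end, more: &{ok: Z, done: Z}, stop: ?Unit.Z}}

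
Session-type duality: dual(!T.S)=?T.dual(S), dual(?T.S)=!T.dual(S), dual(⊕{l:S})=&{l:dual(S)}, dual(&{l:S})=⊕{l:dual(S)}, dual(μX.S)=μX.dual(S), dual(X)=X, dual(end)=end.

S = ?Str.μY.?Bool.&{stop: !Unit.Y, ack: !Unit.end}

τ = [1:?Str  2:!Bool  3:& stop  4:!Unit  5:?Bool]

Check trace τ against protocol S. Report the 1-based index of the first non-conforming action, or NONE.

2

[1] ?Str  ok  now at μY.…
[2] got !Bool, protocol expects ?Bool  ✗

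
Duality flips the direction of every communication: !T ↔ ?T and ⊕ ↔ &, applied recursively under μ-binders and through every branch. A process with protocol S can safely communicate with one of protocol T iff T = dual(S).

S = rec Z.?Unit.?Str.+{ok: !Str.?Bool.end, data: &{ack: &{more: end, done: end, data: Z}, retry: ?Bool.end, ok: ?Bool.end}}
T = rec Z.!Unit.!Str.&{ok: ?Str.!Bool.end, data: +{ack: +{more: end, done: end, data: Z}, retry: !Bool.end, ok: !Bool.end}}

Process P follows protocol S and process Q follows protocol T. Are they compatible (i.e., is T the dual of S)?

YES

rec Z | rec Z  match (μ self-dual)
  ?Unit | !Unit  match
    ?Str | !Str  match
      +{ok,data} | &{ok,data}  match label sets agree
        • ok:
          !Str | ?Str  match
            ?Bool | !Bool  match
              end | end  match
        • data:
          &{ack,retry,ok} | +{ack,retry,ok}  match label sets agree
            • ack:
              &{more,done,data} | +{more,done,data}  match label sets agree
                • more:
                  end | end  match
                • done:
                  end | end  match
                • data:
                  Z | Z  match
            • retry:
              ?Bool | !Bool  match
                end | end  match
            • ok:
              ?Bool | !Bool  match
                end | end  match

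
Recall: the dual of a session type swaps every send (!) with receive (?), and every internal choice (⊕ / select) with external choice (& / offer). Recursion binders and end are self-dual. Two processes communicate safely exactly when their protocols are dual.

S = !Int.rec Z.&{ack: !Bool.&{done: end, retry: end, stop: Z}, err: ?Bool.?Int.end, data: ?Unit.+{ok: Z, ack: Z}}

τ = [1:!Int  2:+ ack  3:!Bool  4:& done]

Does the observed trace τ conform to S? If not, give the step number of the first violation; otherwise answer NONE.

[1] !Int  match  cont: rec Z.…
[2] got + ack, protocol expects & ack or & err or & data  ✗

2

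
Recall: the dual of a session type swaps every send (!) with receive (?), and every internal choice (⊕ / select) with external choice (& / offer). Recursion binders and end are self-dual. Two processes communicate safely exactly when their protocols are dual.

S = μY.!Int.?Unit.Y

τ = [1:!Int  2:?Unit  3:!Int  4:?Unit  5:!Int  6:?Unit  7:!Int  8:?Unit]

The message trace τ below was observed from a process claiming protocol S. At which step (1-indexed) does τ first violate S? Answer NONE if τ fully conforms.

NONE

step 1: !Int  ✓  state: ?Unit.μY.…
step 2: ?Unit  ✓  state: μY.…
step 3: !Int  ✓  state: ?Unit.μY.…
step 4: ?Unit  ✓  state: μY.…
step 5: !Int  ✓  state: ?Unit.μY.…
step 6: ?Unit  ✓  state: μY.…
step 7: !Int  ✓  state: ?Unit.μY.…
step 8: ?Unit  ✓  state: μY.…
τ conforms to S (length 8)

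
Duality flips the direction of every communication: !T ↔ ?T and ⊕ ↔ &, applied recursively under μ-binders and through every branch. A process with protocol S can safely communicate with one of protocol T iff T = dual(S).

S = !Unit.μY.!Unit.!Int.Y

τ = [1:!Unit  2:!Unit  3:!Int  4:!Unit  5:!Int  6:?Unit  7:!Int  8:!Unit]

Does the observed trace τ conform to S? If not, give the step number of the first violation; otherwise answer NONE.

6

[1] !Unit  ✓  residual = μY.…
[2] !Unit  ✓  residual = !Int.μY.…
[3] !Int  ✓  residual = μY.…
[4] !Unit  ✓  residual = !Int.μY.…
[5] !Int  ✓  residual = μY.…
[6] got ?Unit, protocol expects !Unit  ✗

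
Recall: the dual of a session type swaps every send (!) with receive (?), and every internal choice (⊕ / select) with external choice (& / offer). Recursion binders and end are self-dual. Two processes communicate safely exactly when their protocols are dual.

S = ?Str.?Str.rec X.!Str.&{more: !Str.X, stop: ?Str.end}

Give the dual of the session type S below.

?Str → !Str
  ?Str → !Str
    rec X → rec X  (μ self-dual)
      !Str → ?Str
        &{more,stop} → +{more,stop}  (&→⊕)
          [more]
            !Str → ?Str
              X ↦ X
          [stop]
            ?Str → !Str
              end ↦ end

!Str.!Str.rec X.?Str.+{more: ?Str.X, stop: !Str.end}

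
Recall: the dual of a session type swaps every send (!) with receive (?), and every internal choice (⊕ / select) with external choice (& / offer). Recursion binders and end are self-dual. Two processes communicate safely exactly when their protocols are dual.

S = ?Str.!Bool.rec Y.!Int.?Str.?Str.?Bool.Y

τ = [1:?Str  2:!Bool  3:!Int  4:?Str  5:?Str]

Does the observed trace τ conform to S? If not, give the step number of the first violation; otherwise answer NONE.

@1 ?Str  ✓  cont: !Bool.rec Y.…
@2 !Bool  ✓  cont: rec Y.…
@3 !Int  ✓  cont: ?Str.?Str.?Bool.rec Y.…
@4 ?Str  ✓  cont: ?Str.?Bool.rec Y.…
@5 ?Str  ✓  cont: ?Bool.rec Y.…
τ conforms to S (length 5)

NONE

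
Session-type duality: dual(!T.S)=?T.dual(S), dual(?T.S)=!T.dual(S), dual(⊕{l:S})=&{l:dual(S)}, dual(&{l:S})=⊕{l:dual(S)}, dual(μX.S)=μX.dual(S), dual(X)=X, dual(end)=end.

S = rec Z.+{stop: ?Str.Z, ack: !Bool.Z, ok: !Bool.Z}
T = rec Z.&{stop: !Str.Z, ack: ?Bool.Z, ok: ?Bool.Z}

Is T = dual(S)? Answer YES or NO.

rec Z | rec Z  ok (μ self-dual)
  +{stop,ack,ok} | &{stop,ack,ok}  ok labels match
    • stop:
      ?Str | !Str  ok
        Z | Z  ok
    • ack:
      !Bool | ?Bool  ok
        Z | Z  ok
    • ok:
      !Bool | ?Bool  ok
        Z | Z  ok

YES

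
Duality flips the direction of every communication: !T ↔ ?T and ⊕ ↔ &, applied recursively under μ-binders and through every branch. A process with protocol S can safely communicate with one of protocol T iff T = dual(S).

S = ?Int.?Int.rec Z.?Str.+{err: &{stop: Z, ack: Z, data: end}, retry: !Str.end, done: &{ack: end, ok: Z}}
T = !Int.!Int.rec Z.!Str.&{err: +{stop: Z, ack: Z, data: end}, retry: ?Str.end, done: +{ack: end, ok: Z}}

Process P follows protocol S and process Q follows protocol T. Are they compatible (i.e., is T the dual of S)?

?Int | !Int  ✓
  ?Int | !Int  ✓
    rec Z | rec Z  ✓ (binder kept)
      ?Str | !Str  ✓
        +{err,retry,done} | &{err,retry,done}  ✓ labels match
          case err:
            &{stop,ack,data} | +{stop,ack,data}  ✓ labels match
              case stop:
                Z | Z  ✓
              case ack:
                Z | Z  ✓
              case data:
                end | end  ✓
          case retry:
            !Str | ?Str  ✓
              end | end  ✓
          case done:
            &{ack,ok} | +{ack,ok}  ✓ labels match
              case ack:
                end | end  ✓
              case ok:
                Z | Z  ✓

YES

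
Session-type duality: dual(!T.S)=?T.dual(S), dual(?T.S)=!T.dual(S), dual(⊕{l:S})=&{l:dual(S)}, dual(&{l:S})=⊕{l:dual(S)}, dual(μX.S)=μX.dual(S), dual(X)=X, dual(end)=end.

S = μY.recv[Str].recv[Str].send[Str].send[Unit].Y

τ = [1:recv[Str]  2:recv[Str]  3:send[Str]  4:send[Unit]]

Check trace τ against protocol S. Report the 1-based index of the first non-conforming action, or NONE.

[1] recv[Str]  match  state: recv[Str].send[Str].send[Unit].μY.…
[2] recv[Str]  match  state: send[Str].send[Unit].μY.…
[3] send[Str]  match  state: send[Unit].μY.…
[4] send[Unit]  match  state: μY.…
τ conforms to S (length 4)

NONE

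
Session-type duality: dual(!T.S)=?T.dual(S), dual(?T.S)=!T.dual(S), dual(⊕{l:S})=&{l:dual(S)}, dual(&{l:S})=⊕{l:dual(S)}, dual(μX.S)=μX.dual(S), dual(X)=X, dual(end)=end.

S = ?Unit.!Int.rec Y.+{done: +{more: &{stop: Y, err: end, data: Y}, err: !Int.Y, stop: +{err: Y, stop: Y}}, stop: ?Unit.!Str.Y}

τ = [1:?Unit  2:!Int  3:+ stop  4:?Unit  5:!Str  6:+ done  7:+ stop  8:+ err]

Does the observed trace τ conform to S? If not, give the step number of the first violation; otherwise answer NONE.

NONE

step 1: ?Unit  ok  now at !Int.rec Y.…
step 2: !Int  ok  now at rec Y.…
step 3: + stop  ok  now at ?Unit.!Str.rec Y.…
step 4: ?Unit  ok  now at !Str.rec Y.…
step 5: !Str  ok  now at rec Y.…
step 6: + done  ok  now at +{more: &{stop: rec Y.…, err: end, data: rec Y.…}, err: !Int.rec Y.…, stop: +{err: rec Y.…, stop: rec Y.…}}
step 7: + stop  ok  now at +{err: rec Y.…, stop: rec Y.…}
step 8: + err  ok  now at rec Y.…
trace exhausted — no violation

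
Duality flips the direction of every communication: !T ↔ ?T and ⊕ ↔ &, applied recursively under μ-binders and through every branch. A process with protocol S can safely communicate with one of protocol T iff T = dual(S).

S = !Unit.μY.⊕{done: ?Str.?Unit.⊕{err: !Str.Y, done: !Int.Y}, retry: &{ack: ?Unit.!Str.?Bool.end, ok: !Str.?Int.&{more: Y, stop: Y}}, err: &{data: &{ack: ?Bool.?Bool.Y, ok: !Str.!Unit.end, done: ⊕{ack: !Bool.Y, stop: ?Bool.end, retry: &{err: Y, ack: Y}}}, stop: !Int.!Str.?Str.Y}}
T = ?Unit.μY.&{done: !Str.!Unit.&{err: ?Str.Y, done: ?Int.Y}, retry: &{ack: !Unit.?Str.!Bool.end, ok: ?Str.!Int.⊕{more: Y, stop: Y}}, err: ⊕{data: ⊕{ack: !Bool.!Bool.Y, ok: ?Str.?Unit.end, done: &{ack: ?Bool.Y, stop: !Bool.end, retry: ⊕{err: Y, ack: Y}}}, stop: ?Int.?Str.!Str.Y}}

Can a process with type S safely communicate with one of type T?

!Unit | ?Unit  match
  μY | μY  match (μ self-dual)
    ⊕{done,retry,err} | &{done,retry,err}  match label sets agree
      [done]
        ?Str | !Str  match
          ?Unit | !Unit  match
            ⊕{err,done} | &{err,done}  match label sets agree
              [err]
                !Str | ?Str  match
                  Y | Y  match
              [done]
                !Int | ?Int  match
                  Y | Y  match
      [retry]
        &{ack,ok} | &{ack,ok}  ✗ choice polarity not flipped — not dual

NO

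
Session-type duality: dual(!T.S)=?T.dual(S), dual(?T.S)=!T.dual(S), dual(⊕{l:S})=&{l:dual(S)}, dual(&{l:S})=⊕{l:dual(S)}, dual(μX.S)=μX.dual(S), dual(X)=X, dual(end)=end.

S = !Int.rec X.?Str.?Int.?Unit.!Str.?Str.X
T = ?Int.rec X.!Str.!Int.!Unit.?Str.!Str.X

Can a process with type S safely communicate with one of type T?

YES

!Int ‖ ?Int  match
  rec X ‖ rec X  match (rec unchanged)
    ?Str ‖ !Str  match
      ?Int ‖ !Int  match
        ?Unit ‖ !Unit  match
          !Str ‖ ?Str  match
            ?Str ‖ !Str  match
              X ‖ X  match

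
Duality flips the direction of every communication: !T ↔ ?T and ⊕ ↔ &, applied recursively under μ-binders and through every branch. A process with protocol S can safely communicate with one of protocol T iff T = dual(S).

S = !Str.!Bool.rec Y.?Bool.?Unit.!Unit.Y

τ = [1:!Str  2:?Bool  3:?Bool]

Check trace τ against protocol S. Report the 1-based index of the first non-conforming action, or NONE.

2

@1 !Str  ok  now at !Bool.rec Y.…
@2 got ?Bool, protocol expects !Bool  ✗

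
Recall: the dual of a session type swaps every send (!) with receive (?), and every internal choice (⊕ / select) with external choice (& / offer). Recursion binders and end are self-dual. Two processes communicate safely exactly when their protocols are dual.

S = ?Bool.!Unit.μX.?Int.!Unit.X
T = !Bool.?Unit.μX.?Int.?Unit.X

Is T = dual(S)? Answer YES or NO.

NO

?Bool | !Bool  match
  !Unit | ?Unit  match
    μX | μX  match (binder kept)
      ?Int | ?Int  ✗ same direction on both sides — not dual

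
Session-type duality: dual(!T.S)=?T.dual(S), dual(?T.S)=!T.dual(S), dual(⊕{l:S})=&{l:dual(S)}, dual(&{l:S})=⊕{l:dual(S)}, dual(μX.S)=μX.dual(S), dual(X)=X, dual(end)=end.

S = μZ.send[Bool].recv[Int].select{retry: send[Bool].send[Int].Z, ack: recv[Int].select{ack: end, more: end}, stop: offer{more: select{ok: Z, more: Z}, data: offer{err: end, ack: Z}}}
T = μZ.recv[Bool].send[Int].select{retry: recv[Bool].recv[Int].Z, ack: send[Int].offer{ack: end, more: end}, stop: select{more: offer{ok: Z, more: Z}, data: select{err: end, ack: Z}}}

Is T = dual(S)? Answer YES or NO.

NO

μZ vs μZ  match (μ self-dual)
  send[Bool] vs recv[Bool]  match
    recv[Int] vs send[Int]  match
      select{retry,ack,stop} vs select{retry,ack,stop}  ✗ choice polarity not flipped — not dual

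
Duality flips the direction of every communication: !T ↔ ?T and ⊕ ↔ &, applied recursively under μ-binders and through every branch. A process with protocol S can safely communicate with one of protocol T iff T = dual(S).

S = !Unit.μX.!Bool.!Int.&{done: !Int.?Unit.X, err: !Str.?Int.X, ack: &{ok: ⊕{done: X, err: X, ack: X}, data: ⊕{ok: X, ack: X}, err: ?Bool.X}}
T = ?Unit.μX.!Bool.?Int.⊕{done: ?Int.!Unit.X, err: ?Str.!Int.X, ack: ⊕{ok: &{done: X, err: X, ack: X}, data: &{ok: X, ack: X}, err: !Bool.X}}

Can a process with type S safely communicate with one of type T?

!Unit ‖ ?Unit  ✓
  μX ‖ μX  ✓ (μ self-dual)
    !Bool ‖ !Bool  ✗ same direction on both sides — not dual

NO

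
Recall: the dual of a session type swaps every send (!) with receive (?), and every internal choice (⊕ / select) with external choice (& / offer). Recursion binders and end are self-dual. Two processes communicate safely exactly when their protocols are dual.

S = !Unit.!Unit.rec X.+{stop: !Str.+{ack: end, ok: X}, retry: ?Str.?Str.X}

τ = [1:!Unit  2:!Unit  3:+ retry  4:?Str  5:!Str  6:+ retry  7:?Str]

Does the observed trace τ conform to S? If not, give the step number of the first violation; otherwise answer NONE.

[1] !Unit  ✓  now at !Unit.rec X.…
[2] !Unit  ✓  now at rec X.…
[3] + retry  ✓  now at ?Str.?Str.rec X.…
[4] ?Str  ✓  now at ?Str.rec X.…
[5] got !Str, protocol expects ?Str  ✗

5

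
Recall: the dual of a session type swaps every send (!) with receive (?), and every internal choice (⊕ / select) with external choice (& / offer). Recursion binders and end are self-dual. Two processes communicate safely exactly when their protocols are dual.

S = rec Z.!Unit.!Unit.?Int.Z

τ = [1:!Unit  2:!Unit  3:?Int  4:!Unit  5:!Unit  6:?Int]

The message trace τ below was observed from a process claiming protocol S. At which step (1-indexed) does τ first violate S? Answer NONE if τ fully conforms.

NONE

step 1: !Unit  ✓  now at !Unit.?Int.rec Z.…
step 2: !Unit  ✓  now at ?Int.rec Z.…
step 3: ?Int  ✓  now at rec Z.…
step 4: !Unit  ✓  now at !Unit.?Int.rec Z.…
step 5: !Unit  ✓  now at ?Int.rec Z.…
step 6: ?Int  ✓  now at rec Z.…
τ conforms to S (length 6)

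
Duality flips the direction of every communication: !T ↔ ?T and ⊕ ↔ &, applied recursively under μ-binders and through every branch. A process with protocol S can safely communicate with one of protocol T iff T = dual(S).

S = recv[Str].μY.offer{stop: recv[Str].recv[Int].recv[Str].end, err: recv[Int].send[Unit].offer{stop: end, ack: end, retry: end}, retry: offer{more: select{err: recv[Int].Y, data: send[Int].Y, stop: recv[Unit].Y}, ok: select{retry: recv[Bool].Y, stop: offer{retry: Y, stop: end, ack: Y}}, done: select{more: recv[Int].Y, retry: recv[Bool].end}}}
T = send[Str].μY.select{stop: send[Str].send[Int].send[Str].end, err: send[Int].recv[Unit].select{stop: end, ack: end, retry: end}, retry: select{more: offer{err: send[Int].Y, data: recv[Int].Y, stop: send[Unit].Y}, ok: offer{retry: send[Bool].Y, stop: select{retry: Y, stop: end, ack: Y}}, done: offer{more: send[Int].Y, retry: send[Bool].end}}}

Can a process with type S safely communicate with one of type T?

recv[Str] | send[Str]  ✓
  μY | μY  ✓ (μ self-dual)
    offer{stop,err,retry} | select{stop,err,retry}  ✓ labels match
      case stop:
        recv[Str] | send[Str]  ✓
          recv[Int] | send[Int]  ✓
            recv[Str] | send[Str]  ✓
              end | end  ✓
      case err:
        recv[Int] | send[Int]  ✓
          send[Unit] | recv[Unit]  ✓
            offer{stop,ack,retry} | select{stop,ack,retry}  ✓ labels match
              case stop:
                end | end  ✓
              case ack:
                end | end  ✓
              case retry:
                end | end  ✓
      case retry:
        offer{more,ok,done} | select{more,ok,done}  ✓ labels match
          case more:
            select{err,data,stop} | offer{err,data,stop}  ✓ labels match
              case err:
                recv[Int] | send[Int]  ✓
                  Y | Y  ✓
              case data:
                send[Int] | recv[Int]  ✓
                  Y | Y  ✓
              case stop:
                recv[Unit] | send[Unit]  ✓
                  Y | Y  ✓
          case ok:
            select{retry,stop} | offer{retry,stop}  ✓ labels match
              case retry:
                recv[Bool] | send[Bool]  ✓
                  Y | Y  ✓
              case stop:
                offer{retry,stop,ack} | select{retry,stop,ack}  ✓ labels match
                  case retry:
                    Y | Y  ✓
                  case stop:
                    end | end  ✓
                  case ack:
                    Y | Y  ✓
          case done:
            select{more,retry} | offer{more,retry}  ✓ labels match
              case more:
                recv[Int] | send[Int]  ✓
                  Y | Y  ✓
              case retry:
                recv[Bool] | send[Bool]  ✓
                  end | end  ✓

YES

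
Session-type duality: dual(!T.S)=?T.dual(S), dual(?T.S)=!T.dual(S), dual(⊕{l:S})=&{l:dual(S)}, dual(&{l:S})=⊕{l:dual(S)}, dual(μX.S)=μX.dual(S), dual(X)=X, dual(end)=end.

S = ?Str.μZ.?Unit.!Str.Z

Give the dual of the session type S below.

!Str.μZ.!Unit.?Str.Z

?Str = !Str
  μZ = μZ  (binder kept)
    ?Unit = !Unit
      !Str = ?Str
        Z self-dual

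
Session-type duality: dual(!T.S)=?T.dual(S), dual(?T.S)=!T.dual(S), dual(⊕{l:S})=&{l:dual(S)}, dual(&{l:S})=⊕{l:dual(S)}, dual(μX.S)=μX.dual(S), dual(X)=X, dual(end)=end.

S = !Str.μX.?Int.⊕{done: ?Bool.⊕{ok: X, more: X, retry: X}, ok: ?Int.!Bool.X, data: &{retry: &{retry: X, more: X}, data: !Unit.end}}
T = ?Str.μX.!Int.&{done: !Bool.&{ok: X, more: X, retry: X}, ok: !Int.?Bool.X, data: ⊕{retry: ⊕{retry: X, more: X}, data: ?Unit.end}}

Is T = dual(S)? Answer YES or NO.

YES

!Str ‖ ?Str  match
  μX ‖ μX  match (rec unchanged)
    ?Int ‖ !Int  match
      ⊕{done,ok,data} ‖ &{done,ok,data}  match labels match
        case done:
          ?Bool ‖ !Bool  match
            ⊕{ok,more,retry} ‖ &{ok,more,retry}  match labels match
              case ok:
                X ‖ X  match
              case more:
                X ‖ X  match
              case retry:
                X ‖ X  match
        case ok:
          ?Int ‖ !Int  match
            !Bool ‖ ?Bool  match
              X ‖ X  match
        case data:
          &{retry,data} ‖ ⊕{retry,data}  match labels match
            case retry:
              &{retry,more} ‖ ⊕{retry,more}  match labels match
                case retry:
                  X ‖ X  match
                case more:
                  X ‖ X  match
            case data:
              !Unit ‖ ?Unit  match
                end ‖ end  match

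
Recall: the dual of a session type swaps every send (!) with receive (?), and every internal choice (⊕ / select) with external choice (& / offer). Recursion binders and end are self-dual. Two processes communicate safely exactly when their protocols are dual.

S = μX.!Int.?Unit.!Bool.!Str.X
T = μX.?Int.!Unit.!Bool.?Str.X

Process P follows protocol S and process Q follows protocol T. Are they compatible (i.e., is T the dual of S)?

μX | μX  match (rec unchanged)
  !Int | ?Int  match
    ?Unit | !Unit  match
      !Bool | !Bool  ✗ same direction on both sides — not dual

NO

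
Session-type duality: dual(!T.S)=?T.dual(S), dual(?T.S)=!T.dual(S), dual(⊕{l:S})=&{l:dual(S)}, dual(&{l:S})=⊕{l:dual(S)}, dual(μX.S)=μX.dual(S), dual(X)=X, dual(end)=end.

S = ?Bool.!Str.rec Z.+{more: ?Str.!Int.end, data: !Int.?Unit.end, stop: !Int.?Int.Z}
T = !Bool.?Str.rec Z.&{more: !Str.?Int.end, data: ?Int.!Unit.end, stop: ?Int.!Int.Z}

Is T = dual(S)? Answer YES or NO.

YES

?Bool vs !Bool  ✓
  !Str vs ?Str  ✓
    rec Z vs rec Z  ✓ (binder kept)
      +{more,data,stop} vs &{more,data,stop}  ✓ same labels
        [more]
          ?Str vs !Str  ✓
            !Int vs ?Int  ✓
              end vs end  ✓
        [data]
          !Int vs ?Int  ✓
            ?Unit vs !Unit  ✓
              end vs end  ✓
        [stop]
          !Int vs ?Int  ✓
            ?Int vs !Int  ✓
              Z vs Z  ✓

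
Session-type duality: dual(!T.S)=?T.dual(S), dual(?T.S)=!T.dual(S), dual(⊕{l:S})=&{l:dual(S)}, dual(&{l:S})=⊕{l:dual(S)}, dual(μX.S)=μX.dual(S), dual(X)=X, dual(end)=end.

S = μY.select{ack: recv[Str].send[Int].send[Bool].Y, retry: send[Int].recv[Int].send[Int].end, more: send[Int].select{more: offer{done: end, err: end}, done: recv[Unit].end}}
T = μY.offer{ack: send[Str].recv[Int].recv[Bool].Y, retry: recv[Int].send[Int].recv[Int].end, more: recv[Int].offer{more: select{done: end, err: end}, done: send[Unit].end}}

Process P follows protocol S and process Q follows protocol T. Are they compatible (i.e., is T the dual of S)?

μY ‖ μY  ✓ (binder kept)
  select{ack,retry,more} ‖ offer{ack,retry,more}  ✓ label sets agree
    • ack:
      recv[Str] ‖ send[Str]  ✓
        send[Int] ‖ recv[Int]  ✓
          send[Bool] ‖ recv[Bool]  ✓
            Y ‖ Y  ✓
    • retry:
      send[Int] ‖ recv[Int]  ✓
        recv[Int] ‖ send[Int]  ✓
          send[Int] ‖ recv[Int]  ✓
            end ‖ end  ✓
    • more:
      send[Int] ‖ recv[Int]  ✓
        select{more,done} ‖ offer{more,done}  ✓ label sets agree
          • more:
            offer{done,err} ‖ select{done,err}  ✓ label sets agree
              • done:
                end ‖ end  ✓
              • err:
                end ‖ end  ✓
          • done:
            recv[Unit] ‖ send[Unit]  ✓
              end ‖ end  ✓

YES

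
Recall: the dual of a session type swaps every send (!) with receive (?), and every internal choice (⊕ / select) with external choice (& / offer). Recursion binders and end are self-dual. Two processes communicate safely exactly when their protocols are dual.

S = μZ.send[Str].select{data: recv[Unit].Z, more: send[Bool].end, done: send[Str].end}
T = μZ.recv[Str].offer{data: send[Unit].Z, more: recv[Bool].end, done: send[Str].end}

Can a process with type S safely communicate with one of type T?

μZ ‖ μZ  match (μ self-dual)
  send[Str] ‖ recv[Str]  match
    select{data,more,done} ‖ offer{data,more,done}  match same labels
      • data:
        recv[Unit] ‖ send[Unit]  match
          Z ‖ Z  match
      • more:
        send[Bool] ‖ recv[Bool]  match
          end ‖ end  match
      • done:
        send[Str] ‖ send[Str]  ✗ same direction on both sides — not dual

NO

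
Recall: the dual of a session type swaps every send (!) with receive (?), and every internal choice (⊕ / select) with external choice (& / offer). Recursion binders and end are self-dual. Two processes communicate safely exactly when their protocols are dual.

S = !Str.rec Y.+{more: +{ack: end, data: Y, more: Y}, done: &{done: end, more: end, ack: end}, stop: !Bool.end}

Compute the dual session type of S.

!Str = ?Str
  rec Y = rec Y  (binder kept)
    +{more,done,stop} = &{more,done,stop}  (⊕→&)
      case more:
        +{ack,data,more} = &{ack,data,more}  (⊕→&)
          case ack:
            end self-dual
          case data:
            Y self-dual
          case more:
            Y self-dual
      case done:
        &{done,more,ack} = +{done,more,ack}  (&→⊕)
          case done:
            end self-dual
          case more:
            end self-dual
          case ack:
            end self-dual
      case stop:
        !Bool = ?Bool
          end self-dual

?Str.rec Y.&{more: &{ack: end, data: Y, more: Y}, done: +{done: end, more: end, ack: end}, stop: ?Bool.end}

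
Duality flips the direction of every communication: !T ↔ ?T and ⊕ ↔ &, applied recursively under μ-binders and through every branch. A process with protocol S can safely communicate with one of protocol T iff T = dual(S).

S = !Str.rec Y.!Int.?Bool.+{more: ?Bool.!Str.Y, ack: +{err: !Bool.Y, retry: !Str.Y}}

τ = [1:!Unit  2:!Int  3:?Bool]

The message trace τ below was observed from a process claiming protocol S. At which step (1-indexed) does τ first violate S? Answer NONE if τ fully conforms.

step 1: got !Unit, protocol expects !Str  ✗

1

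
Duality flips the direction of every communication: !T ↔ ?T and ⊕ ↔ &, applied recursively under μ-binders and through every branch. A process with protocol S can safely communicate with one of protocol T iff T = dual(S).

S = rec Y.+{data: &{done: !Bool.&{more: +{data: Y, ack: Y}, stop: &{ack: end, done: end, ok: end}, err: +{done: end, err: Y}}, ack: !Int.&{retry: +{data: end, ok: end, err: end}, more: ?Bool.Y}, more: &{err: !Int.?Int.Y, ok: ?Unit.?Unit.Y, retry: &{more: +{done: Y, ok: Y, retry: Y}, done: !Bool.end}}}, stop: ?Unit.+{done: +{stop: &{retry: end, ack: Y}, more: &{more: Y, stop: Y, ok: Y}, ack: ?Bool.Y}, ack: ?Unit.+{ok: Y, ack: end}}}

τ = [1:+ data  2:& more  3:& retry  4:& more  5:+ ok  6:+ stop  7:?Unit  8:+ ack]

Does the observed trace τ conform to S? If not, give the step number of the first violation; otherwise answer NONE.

@1 + data  ✓  now at &{done: !Bool.&{more: +{data: rec Y.…, ack: rec Y.…}, stop: &{ack: end, done: end, ok: end}, err: +{done: end, err: rec Y.…}}, ack: !Int.&{retry: +{data: end, ok: end, err: end}, more: ?Bool.rec Y.…}, more: &{err: !Int.?Int.rec Y.…, ok: ?Unit.?Unit.rec Y.…, retry: &{more: +{done: rec Y.…, ok: rec Y.…, retry: rec Y.…}, done: !Bool.end}}}
@2 & more  ✓  now at &{err: !Int.?Int.rec Y.…, ok: ?Unit.?Unit.rec Y.…, retry: &{more: +{done: rec Y.…, ok: rec Y.…, retry: rec Y.…}, done: !Bool.end}}
@3 & retry  ✓  now at &{more: +{done: rec Y.…, ok: rec Y.…, retry: rec Y.…}, done: !Bool.end}
@4 & more  ✓  now at +{done: rec Y.…, ok: rec Y.…, retry: rec Y.…}
@5 + ok  ✓  now at rec Y.…
@6 + stop  ✓  now at ?Unit.+{done: +{stop: &{retry: end, ack: rec Y.…}, more: &{more: rec Y.…, stop: rec Y.…, ok: rec Y.…}, ack: ?Bool.rec Y.…}, ack: ?Unit.+{ok: rec Y.…, ack: end}}
@7 ?Unit  ✓  now at +{done: +{stop: &{retry: end, ack: rec Y.…}, more: &{more: rec Y.…, stop: rec Y.…, ok: rec Y.…}, ack: ?Bool.rec Y.…}, ack: ?Unit.+{ok: rec Y.…, ack: end}}
@8 + ack  ✓  now at ?Unit.+{ok: rec Y.…, ack: end}
all 8 steps conform

NONE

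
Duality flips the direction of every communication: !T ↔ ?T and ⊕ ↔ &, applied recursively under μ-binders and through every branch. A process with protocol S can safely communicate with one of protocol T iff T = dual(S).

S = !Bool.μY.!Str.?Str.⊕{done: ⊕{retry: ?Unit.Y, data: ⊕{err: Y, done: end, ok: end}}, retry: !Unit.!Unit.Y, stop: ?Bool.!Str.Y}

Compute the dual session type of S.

!Bool = ?Bool
  μY = μY  (μ self-dual)
    !Str = ?Str
      ?Str = !Str
        ⊕{done,retry,stop} = &{done,retry,stop}  (select→offer)
          case done:
            ⊕{retry,data} = &{retry,data}  (select→offer)
              case retry:
                ?Unit = !Unit
                  dual(Y) = Y
              case data:
                ⊕{err,done,ok} = &{err,done,ok}  (select→offer)
                  case err:
                    dual(Y) = Y
                  case done:
                    dual(end) = end
                  case ok:
                    dual(end) = end
          case retry:
            !Unit = ?Unit
              !Unit = ?Unit
                dual(Y) = Y
          case stop:
            ?Bool = !Bool
              !Str = ?Str
                dual(Y) = Y

?Bool.μY.?Str.!Str.&{done: &{retry: !Unit.Y, data: &{err: Y, done: end, ok: end}}, retry: ?Unit.?Unit.Y, stop: !Bool.?Str.Y}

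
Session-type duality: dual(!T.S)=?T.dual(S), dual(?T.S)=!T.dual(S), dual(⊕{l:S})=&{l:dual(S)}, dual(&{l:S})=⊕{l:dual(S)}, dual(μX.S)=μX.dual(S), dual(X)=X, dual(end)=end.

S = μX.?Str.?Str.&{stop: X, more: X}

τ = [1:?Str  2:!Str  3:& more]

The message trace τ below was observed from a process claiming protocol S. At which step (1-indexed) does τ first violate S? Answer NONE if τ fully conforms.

[1] ?Str  match  residual = ?Str.&{stop: μX.…, more: μX.…}
[2] got !Str, protocol expects ?Str  ✗

2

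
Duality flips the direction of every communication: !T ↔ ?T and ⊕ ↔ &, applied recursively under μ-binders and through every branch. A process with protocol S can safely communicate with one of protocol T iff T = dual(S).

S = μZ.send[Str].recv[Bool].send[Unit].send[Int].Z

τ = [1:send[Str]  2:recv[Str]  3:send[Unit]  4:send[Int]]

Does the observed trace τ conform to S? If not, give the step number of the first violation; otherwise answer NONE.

step 1: send[Str]  ok  state: recv[Bool].send[Unit].send[Int].μZ.…
step 2: got recv[Str], protocol expects recv[Bool]  ✗

2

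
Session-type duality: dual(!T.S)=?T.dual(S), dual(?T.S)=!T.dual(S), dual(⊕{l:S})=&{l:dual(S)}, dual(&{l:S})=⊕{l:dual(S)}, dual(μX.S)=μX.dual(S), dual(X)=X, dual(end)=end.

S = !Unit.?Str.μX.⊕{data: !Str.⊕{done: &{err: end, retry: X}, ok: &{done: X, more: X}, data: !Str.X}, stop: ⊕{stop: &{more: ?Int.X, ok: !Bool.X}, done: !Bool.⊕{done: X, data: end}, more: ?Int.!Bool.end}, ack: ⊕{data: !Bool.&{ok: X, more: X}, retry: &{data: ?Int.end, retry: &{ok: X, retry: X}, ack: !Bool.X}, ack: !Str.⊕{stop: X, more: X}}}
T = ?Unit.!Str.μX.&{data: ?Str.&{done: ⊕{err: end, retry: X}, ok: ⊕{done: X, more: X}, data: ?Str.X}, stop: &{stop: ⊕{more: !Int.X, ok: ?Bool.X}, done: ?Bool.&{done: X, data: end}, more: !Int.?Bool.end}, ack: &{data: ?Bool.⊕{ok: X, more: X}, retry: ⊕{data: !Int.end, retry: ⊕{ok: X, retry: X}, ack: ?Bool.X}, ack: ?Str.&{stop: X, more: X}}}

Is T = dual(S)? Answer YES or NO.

!Unit | ?Unit  match
  ?Str | !Str  match
    μX | μX  match (binder kept)
      ⊕{data,stop,ack} | &{data,stop,ack}  match same labels
        case data:
          !Str | ?Str  match
            ⊕{done,ok,data} | &{done,ok,data}  match same labels
              case done:
                &{err,retry} | ⊕{err,retry}  match same labels
                  case err:
                    end | end  match
                  case retry:
                    X | X  match
              case ok:
                &{done,more} | ⊕{done,more}  match same labels
                  case done:
                    X | X  match
                  case more:
                    X | X  match
              case data:
                !Str | ?Str  match
                  X | X  match
        case stop:
          ⊕{stop,done,more} | &{stop,done,more}  match same labels
            case stop:
              &{more,ok} | ⊕{more,ok}  match same labels
                case more:
                  ?Int | !Int  match
                    X | X  match
                case ok:
                  !Bool | ?Bool  match
                    X | X  match
            case done:
              !Bool | ?Bool  match
                ⊕{done,data} | &{done,data}  match same labels
                  case done:
                    X | X  match
                  case data:
                    end | end  match
            case more:
              ?Int | !Int  match
                !Bool | ?Bool  match
                  end | end  match
        case ack:
          ⊕{data,retry,ack} | &{data,retry,ack}  match same labels
            case data:
              !Bool | ?Bool  match
                &{ok,more} | ⊕{ok,more}  match same labels
                  case ok:
                    X | X  match
                  case more:
                    X | X  match
            case retry:
              &{data,retry,ack} | ⊕{data,retry,ack}  match same labels
                case data:
                  ?Int | !Int  match
                    end | end  match
                case retry:
                  &{ok,retry} | ⊕{ok,retry}  match same labels
                    case ok:
                      X | X  match
                    case retry:
                      X | X  match
                case ack:
                  !Bool | ?Bool  match
                    X | X  match
            case ack:
              !Str | ?Str  match
                ⊕{stop,more} | &{stop,more}  match same labels
                  case stop:
                    X | X  match
                  case more:
                    X | X  match

YES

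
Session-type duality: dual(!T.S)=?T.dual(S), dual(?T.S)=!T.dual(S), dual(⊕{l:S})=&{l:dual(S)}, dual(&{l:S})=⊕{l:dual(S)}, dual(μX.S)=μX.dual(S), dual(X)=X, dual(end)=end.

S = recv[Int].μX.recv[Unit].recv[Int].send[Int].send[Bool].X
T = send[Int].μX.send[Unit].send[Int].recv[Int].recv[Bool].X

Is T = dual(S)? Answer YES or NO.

YES

recv[Int] | send[Int]  ok
  μX | μX  ok (binder kept)
    recv[Unit] | send[Unit]  ok
      recv[Int] | send[Int]  ok
        send[Int] | recv[Int]  ok
          send[Bool] | recv[Bool]  ok
            X | X  ok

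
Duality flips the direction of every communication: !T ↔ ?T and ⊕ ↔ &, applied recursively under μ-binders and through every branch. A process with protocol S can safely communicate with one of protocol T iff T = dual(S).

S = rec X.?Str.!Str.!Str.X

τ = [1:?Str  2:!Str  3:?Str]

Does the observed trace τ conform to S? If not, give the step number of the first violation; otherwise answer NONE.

step 1: ?Str  ok  now at !Str.!Str.rec X.…
step 2: !Str  ok  now at !Str.rec X.…
step 3: got ?Str, protocol expects !Str  ✗

3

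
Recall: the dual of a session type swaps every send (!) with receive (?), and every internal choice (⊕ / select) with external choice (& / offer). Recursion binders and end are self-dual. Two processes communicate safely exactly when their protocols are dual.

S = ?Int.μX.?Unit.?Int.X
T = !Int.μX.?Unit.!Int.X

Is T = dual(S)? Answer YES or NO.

?Int ‖ !Int  ✓
  μX ‖ μX  ✓ (μ self-dual)
    ?Unit ‖ ?Unit  ✗ same direction on both sides — not dual

NO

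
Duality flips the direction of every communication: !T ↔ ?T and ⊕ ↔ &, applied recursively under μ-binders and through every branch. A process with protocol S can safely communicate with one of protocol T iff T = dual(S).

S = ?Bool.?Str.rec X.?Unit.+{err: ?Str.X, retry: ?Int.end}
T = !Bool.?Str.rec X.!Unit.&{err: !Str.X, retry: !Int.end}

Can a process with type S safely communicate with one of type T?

NO

?Bool vs !Bool  ok
  ?Str vs ?Str  ✗ same direction on both sides — not dual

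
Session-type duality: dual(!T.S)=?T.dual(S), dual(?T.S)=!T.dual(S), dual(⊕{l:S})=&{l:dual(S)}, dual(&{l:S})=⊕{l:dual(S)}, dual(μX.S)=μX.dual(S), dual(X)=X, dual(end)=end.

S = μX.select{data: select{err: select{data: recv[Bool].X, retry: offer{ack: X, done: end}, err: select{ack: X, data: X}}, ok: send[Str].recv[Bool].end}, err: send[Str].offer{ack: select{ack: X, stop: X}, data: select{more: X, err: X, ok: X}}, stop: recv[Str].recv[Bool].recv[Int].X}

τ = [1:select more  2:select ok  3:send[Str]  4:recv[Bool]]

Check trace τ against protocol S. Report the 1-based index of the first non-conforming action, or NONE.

@1 got select more, protocol expects select data or select err or select stop  ✗

1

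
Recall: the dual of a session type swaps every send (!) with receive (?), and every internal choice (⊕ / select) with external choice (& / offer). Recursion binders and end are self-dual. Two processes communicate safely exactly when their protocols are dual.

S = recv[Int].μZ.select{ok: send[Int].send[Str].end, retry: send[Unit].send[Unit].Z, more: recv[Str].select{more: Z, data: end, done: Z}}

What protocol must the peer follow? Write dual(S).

recv[Int] = send[Int]
  μZ = μZ  (μ self-dual)
    select{ok,retry,more} = offer{ok,retry,more}  (⊕→&)
      [ok]
        send[Int] = recv[Int]
          send[Str] = recv[Str]
            end ↦ end
      [retry]
        send[Unit] = recv[Unit]
          send[Unit] = recv[Unit]
            Z ↦ Z
      [more]
        recv[Str] = send[Str]
          select{more,data,done} = offer{more,data,done}  (⊕→&)
            [more]
              Z ↦ Z
            [data]
              end ↦ end
            [done]
              Z ↦ Z

send[Int].μZ.offer{ok: recv[Int].recv[Str].end, retry: recv[Unit].recv[Unit].Z, more: send[Str].offer{more: Z, data: end, done: Z}}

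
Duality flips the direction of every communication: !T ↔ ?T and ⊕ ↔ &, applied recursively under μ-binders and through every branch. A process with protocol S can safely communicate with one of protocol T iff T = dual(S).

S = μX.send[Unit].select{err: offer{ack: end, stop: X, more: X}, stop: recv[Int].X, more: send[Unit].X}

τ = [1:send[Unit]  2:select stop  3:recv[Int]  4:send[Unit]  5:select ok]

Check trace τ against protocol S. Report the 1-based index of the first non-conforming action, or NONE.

5

@1 send[Unit]  ✓  state: select{err: offer{ack: end, stop: μX.…, more: μX.…}, stop: recv[Int].μX.…, more: send[Unit].μX.…}
@2 select stop  ✓  state: recv[Int].μX.…
@3 recv[Int]  ✓  state: μX.…
@4 send[Unit]  ✓  state: select{err: offer{ack: end, stop: μX.…, more: μX.…}, stop: recv[Int].μX.…, more: send[Unit].μX.…}
@5 got select ok, protocol expects select err or select stop or select more  ✗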